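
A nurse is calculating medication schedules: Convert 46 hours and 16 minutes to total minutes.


Hours: 46
Extra minutes: 16
Minutes per hour: 60
Hours to minutes: 46 x 60 = 2760
Total: 2760 + 16 = 2776

2776


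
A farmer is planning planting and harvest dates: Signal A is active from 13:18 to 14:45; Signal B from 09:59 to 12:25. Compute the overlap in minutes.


Interval A: [798, 885] minutes from midnight
Interval B: [599, 745] minutes from midnight
Overlap start = max(798, 599) = 798
Overlap end = min(885, 745) = 745
End <= start, so the intervals do not overlap: 0 minutes

0


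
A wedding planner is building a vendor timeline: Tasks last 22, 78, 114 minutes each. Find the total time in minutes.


Durations: 22, 78, 114
Running sum: 22
+ 78 = 100
+ 114 = 214
Total duration: 214 minutes
That is 3 hours and 34 minutes

214


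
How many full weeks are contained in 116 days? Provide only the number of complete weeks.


Total days: 116
Days per week: 7
Division: 116 / 7 = 16 remainder 4
Complete weeks: 16
Remaining days: 4

16


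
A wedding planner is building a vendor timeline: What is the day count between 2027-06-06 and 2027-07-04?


Start date: 2027-06-06
End date: 2027-07-04
Jun 2027: +25 days
Jul 2027: +3 days
Total: 28 days

28


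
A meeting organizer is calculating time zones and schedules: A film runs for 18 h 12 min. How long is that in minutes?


Hours: 18
Minutes: 12
Convert hours to minutes: 18 x 60 = 1080
Add remaining minutes: 1080 + 12 = 1092

1092


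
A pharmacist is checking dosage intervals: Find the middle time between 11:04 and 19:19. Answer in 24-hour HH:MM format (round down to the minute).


Start time: 11:04 = 664 minutes from midnight
End time: 19:19 = 1159 minutes from midnight
Sum: 664 + 1159 = 1823
Midpoint: 1823 / 2 = 911 minutes
Convert: 911 / 60 = 15 hours, 11 minutes
Result: 15:11

15:11


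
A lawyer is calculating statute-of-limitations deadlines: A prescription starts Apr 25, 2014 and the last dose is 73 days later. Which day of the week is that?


Start: 2014-04-25 (Friday)
Step 1 - find target date: add 73 days
  2014-04-25 + 73 days = 2014-07-07
Step 2 - day of week:
  73 mod 7 = 3
  Friday + 3 days -> Monday
Result: Monday (2014-07-07)

Monday


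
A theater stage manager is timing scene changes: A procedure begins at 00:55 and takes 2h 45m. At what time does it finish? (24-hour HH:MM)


Start time: 00:55
Adding: 2 hours 45 minutes
Minutes: 55 + 45 = 100
Minute overflow: 100 >= 60, so carry 1 hour, minutes = 40
Hours: 0 + 2 + 1 = 3
Result: 03:40

03:40


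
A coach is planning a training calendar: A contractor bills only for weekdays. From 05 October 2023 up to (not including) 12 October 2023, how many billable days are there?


Start: 2023-10-05 (Thursday)
End (exclusive): 2023-10-12 (Thursday)
Total calendar days: 7
Full weeks: 7 // 7 = 1 -> 5 weekdays
Remaining 0 days starting on Thursday:
Total business days: 5 + 0 = 5

5


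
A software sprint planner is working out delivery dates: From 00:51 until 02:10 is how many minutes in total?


Start time: 00:51 = 51 minutes from midnight
End time: 02:10 = 130 minutes from midnight
Difference: 130 - 51 = 79 minutes
That is 1 hours and 19 minutes

79


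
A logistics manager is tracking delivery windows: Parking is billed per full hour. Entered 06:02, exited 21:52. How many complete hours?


Start: 06:02
End: 21:52
Hour difference: 21 - 6 = 15 hours
Minute difference: 52 - 2 = 50 minutes
Total minutes: 950
Complete hours: 950 / 60 = 15 (remainder 50)

15


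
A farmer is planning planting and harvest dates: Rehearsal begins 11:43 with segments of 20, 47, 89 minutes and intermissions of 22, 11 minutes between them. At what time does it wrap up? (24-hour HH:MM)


Start: 11:43 = 703 min from midnight
  after task 1 (20 min): 12:03
  after break (22 min): 12:25
  after task 2 (47 min): 13:12
  after break (11 min): 13:23
  after task 3 (89 min): 14:52
Total elapsed: 189 minutes
End time: 14:52

14:52


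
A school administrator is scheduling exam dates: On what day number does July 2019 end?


Month: July
Year: 2019
July is a 31-day month
Total: 31 days

31


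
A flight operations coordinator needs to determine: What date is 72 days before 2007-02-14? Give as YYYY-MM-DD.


Start: 2007-02-14
Subtracting 72 days
Days already passed in February: 14
After going back through February: 58 more days to subtract
January 2007: 31 days, 27 remaining
December 2006 has 31 days, need 27
Result: 2006-12-04

2006-12-04


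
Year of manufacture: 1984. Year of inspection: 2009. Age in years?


Birth year: 1984
Current year: 2009
Age = current year - birth year
Age = 2009 - 1984 = 25

25


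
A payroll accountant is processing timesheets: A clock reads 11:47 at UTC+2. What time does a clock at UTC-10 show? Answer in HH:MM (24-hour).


Local time: 11:47 at UTC+2 (offset 2h)
Target zone: UTC-10 (offset -10h)
Difference: -10 - (2) = -12 hours
Calculation: 11 + (-12) = -1
Wraparound: (-1) mod 24 = 23
Result: 23:47

23:47


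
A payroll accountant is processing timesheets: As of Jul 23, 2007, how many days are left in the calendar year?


Start: July 23, 2007
End: December 31, 2007
Days left in July: 8
August: 31
September: 30
October: 31
November: 30
... plus remaining months
Sum of remaining months: 153
Total: 8 + 153 = 161

161


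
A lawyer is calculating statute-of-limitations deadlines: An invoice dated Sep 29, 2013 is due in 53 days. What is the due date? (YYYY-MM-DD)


Start: 2013-09-29
Adding 53 days
Days remaining in September: 1
After September: 52 days still to add
October 2013: 31 days, 21 remaining
November 2013 has 30 days, need 21
Result: 2013-11-21

2013-11-21


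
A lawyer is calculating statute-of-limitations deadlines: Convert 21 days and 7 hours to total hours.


Days: 21
Extra hours: 7
Hours per day: 24
Days to hours: 21 x 24 = 504
Total: 504 + 7 = 511

511


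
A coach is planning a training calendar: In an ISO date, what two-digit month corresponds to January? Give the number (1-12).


Calendar month order:
1. January <--
2. February
January is month number 1

1


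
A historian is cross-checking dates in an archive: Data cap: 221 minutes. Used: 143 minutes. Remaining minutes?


Total budget: 221 minutes
Time used: 143 minutes
Remaining: 221 - 143 = 78 minutes
Percent used: 64.7%
Percent remaining: 35.3%

78


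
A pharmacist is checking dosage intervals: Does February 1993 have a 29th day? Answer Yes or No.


Year: 1993
Divisible by 4? 1993 / 4 = 498.25 -> No
Not divisible by 4, so NOT a leap year

No


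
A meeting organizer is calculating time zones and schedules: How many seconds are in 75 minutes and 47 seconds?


Minutes: 75
Seconds: 47
Convert minutes to seconds: 75 x 60 = 4500
Add remaining seconds: 4500 + 47 = 4547

4547


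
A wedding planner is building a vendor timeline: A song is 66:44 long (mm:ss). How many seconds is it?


Minutes: 66
Extra seconds: 44
Seconds per minute: 60
Minutes to seconds: 66 x 60 = 3960
Total: 3960 + 44 = 4004

4004


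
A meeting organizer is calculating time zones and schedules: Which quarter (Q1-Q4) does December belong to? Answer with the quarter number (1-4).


Month: December (month 12)
Q1: January-March (months 1-3)
Q2: April-June (months 4-6)
Q3: July-September (months 7-9)
Q4: October-December (months 10-12)
Month 12 falls in Q4

4


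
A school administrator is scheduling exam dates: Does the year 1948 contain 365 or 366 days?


Year: 1948
Check leap year rules:
Divisible by 4? Yes
Divisible by 100? No
1948 is a leap year
Days: 366

366


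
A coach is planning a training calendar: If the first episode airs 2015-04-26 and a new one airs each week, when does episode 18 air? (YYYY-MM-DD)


First occurrence: 2015-04-26 (occurrence 1)
Each occurrence is 7 days after the previous.
Occurrence 18 is 17 weeks after the first.
17 weeks = 119 days
2015-04-26 + 119 days = 2015-08-23

2015-08-23


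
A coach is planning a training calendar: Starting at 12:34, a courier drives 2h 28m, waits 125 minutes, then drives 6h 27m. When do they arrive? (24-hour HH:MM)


Depart: 12:34
Leg 1: +148 min -> 15:02
Layover: +125 min -> 17:07
Leg 2: +387 min -> 23:34
Total travel: 660 minutes = 11h 0m
Arrival: 23:34

23:34


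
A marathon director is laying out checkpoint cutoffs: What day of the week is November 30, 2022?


Date: 2022-11-30
January 1, 2022 is a Saturday
Day of year: 334
Offset from Jan 1: 333 days
333 mod 7 = 4
Result: Wednesday

Wednesday


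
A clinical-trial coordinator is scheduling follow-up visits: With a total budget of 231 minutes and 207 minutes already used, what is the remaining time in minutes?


Total budget: 231 minutes
Time used: 207 minutes
Remaining: 231 - 207 = 24 minutes
Percent used: 89.6%
Percent remaining: 10.4%

24


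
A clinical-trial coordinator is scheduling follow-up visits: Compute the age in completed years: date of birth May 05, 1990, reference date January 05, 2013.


Birth: 1990-05-05
Reference: 2013-01-05
Year difference: 2013 - 1990 = 23
Has birthday (05-05) occurred by 01-05? No
Birthday not yet reached this year -> subtract 1
Age in full years: 22

22


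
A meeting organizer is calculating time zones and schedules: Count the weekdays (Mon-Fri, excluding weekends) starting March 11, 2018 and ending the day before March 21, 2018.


Start: 2018-03-11 (Sunday)
End (exclusive): 2018-03-21 (Wednesday)
Total calendar days: 10
Full weeks: 10 // 7 = 1 -> 5 weekdays
Remaining 3 days starting on Sunday:
  Sun(-), Mon(w), Tue(w) -> 2 weekdays
Total business days: 5 + 2 = 7

7


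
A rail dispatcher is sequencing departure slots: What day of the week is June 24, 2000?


Date: 2000-06-24
January 1, 2000 is a Saturday
Day of year: 176
Offset from Jan 1: 175 days
175 mod 7 = 0
Result: Saturday

Saturday


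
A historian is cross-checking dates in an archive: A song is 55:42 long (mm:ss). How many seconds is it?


Minutes: 55
Extra seconds: 42
Seconds per minute: 60
Minutes to seconds: 55 x 60 = 3300
Total: 3300 + 42 = 3342

3342


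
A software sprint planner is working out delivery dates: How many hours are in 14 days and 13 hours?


Days: 14
Extra hours: 13
Hours per day: 24
Days to hours: 14 x 24 = 336
Total: 336 + 13 = 349

349


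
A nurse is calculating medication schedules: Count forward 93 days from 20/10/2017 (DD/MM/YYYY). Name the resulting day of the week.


Start: 2017-10-20 (Friday)
Step 1 - find target date: add 93 days
  2017-10-20 + 93 days = 2018-01-21
Step 2 - day of week:
  93 mod 7 = 2
  Friday + 2 days -> Sunday
Result: Sunday (2018-01-21)

Sunday


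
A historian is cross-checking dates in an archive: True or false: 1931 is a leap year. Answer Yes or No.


Year: 1931
Divisible by 4? 1931 / 4 = 482.75 -> No
Not divisible by 4, so NOT a leap year

No


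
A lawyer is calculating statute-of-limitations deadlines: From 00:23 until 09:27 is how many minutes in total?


Start time: 00:23 = 23 minutes from midnight
End time: 09:27 = 567 minutes from midnight
Difference: 567 - 23 = 544 minutes
That is 9 hours and 4 minutes

544


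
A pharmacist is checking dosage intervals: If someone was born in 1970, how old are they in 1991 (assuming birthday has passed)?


Birth year: 1970
Current year: 1991
Age = current year - birth year
Age = 1991 - 1970 = 21

21


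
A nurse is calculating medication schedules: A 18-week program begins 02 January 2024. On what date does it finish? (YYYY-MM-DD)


Start: 2024-01-02
Weeks to add: 18
Convert to days: 18 x 7 = 126 days
Add 126 days to 2024-01-02
Result: 2024-05-07

2024-05-07


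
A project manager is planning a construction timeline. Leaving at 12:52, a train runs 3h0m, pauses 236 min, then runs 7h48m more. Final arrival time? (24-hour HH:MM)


Depart: 12:52
Leg 1: +180 min -> 15:52
Layover: +236 min -> 19:48
Leg 2: +468 min -> 03:36
Total travel: 884 minutes = 14h 44m
Arrival: 03:36

03:36


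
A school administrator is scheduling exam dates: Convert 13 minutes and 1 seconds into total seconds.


Minutes: 13
Seconds: 1
Convert minutes to seconds: 13 x 60 = 780
Add remaining seconds: 780 + 1 = 781

781


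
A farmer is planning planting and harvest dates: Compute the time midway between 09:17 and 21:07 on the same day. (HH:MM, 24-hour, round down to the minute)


Start time: 09:17 = 557 minutes from midnight
End time: 21:07 = 1267 minutes from midnight
Sum: 557 + 1267 = 1824
Midpoint: 1824 / 2 = 912 minutes
Convert: 912 / 60 = 15 hours, 12 minutes
Result: 15:12

15:12


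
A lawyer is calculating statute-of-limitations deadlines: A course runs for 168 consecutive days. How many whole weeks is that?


Total days: 168
Days per week: 7
Division: 168 / 7 = 24 remainder 0
Complete weeks: 24
Remaining days: 0

24


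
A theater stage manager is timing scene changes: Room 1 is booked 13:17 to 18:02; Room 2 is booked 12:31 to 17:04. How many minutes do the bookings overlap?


Interval A: [797, 1082] minutes from midnight
Interval B: [751, 1024] minutes from midnight
Overlap start = max(797, 751) = 797
Overlap end = min(1082, 1024) = 1024
Overlap = 1024 - 797 = 227 minutes

227


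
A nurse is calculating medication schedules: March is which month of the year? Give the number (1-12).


Calendar month order:
2. February
3. March <--
4. April
March is month number 3

3


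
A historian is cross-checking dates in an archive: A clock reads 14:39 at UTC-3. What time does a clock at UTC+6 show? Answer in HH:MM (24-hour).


Local time: 14:39 at UTC-3 (offset -3h)
Target zone: UTC+6 (offset 6h)
Difference: 6 - (-3) = 9 hours
Calculation: 14 + (9) = 23
Result: 23:39

23:39


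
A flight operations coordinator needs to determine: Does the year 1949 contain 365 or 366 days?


Year: 1949
Check leap year rules:
Divisible by 4? No
1949 is not a leap year
Days: 365

365


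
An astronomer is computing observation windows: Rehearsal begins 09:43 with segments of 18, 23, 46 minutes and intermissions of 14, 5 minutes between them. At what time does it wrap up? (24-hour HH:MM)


Start: 09:43 = 583 min from midnight
  after task 1 (18 min): 10:01
  after break (14 min): 10:15
  after task 2 (23 min): 10:38
  after break (5 min): 10:43
  after task 3 (46 min): 11:29
Total elapsed: 106 minutes
End time: 11:29

11:29


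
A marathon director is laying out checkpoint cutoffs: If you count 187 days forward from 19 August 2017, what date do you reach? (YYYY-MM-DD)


Start: 2017-08-19
Adding 187 days
Days remaining in August: 12
After August: 175 days still to add
September 2017: 30 days, 145 remaining
October 2017: 31 days, 114 remaining
November 2017: 30 days, 84 remaining
December 2017: 31 days, 53 remaining
Result: 2018-02-22

2018-02-22


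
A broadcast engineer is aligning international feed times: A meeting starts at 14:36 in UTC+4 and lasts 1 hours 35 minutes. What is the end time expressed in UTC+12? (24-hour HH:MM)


Start: 14:36 in UTC+4
Step 1 - add duration:
  minutes: 36 + 35 = 71 (carry 1h)
  hours: 14 + 1 + 1 = 16
  end in UTC+4: 16:11
Step 2 - convert UTC+4 -> UTC+12:
  offset difference: 12 - (4) = 8 hours
  16 + (8) = 24 -> mod 24 = 0
Result: 00:11 in UTC+12

00:11


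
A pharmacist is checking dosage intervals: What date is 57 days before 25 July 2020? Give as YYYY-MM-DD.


Start: 2020-07-25
Subtracting 57 days
Days already passed in July: 25
After going back through July: 32 more days to subtract
June 2020: 30 days, 2 remaining
May 2020 has 31 days, need 2
Result: 2020-05-29

2020-05-29


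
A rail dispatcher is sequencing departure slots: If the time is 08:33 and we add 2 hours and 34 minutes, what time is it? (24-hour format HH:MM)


Start time: 08:33
Adding: 2 hours 34 minutes
Minutes: 33 + 34 = 67
Minute overflow: 67 >= 60, so carry 1 hour, minutes = 7
Hours: 8 + 2 + 1 = 11
Result: 11:07

11:07


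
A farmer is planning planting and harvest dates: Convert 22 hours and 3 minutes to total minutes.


Hours: 22
Minutes: 3
Convert hours to minutes: 22 x 60 = 1320
Add remaining minutes: 1320 + 3 = 1323

1323


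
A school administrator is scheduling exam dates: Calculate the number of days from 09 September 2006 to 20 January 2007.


Start date: 2006-09-09
End date: 2007-01-20
Sep 2006: +22 days
Oct 2006: +31 days
Nov 2006: +30 days
Dec 2006: +31 days
Jan 2007: +19 days
Total: 133 days

133


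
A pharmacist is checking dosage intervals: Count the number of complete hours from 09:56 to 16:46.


Start: 09:56
End: 16:46
Hour difference: 16 - 9 = 7 hours
Minute difference: 46 - 56 = -10 minutes
Total minutes: 410
Complete hours: 410 / 60 = 6 (remainder 50)

6


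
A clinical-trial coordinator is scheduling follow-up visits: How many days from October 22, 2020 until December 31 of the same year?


Start: October 22, 2020
End: December 31, 2020
Days left in October: 9
November: 30
December: 31
Sum of remaining months: 61
Total: 9 + 61 = 70

70


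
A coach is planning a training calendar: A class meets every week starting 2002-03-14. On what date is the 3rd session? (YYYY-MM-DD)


First occurrence: 2002-03-14 (occurrence 1)
Each occurrence is 7 days after the previous.
Occurrence 3 is 2 weeks after the first.
2 weeks = 14 days
2002-03-14 + 14 days = 2002-03-28

2002-03-28


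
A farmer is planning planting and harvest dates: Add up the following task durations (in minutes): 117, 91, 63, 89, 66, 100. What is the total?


Durations: 117, 91, 63, 89, 66, 100
Running sum: 117
+ 91 = 208
+ 63 = 271
+ 89 = 360
+ 66 = 426
+ 100 = 526
Total duration: 526 minutes
That is 8 hours and 46 minutes

526


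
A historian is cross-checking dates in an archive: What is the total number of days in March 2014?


Month: March
Year: 2014
March is a 31-day month
Total: 31 days

31


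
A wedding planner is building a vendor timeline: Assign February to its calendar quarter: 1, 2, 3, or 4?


Month: February (month 2)
Q1: January-March (months 1-3)
Q2: April-June (months 4-6)
Q3: July-September (months 7-9)
Q4: October-December (months 10-12)
Month 2 falls in Q1

1


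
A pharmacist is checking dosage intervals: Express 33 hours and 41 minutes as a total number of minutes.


Hours: 33
Extra minutes: 41
Minutes per hour: 60
Hours to minutes: 33 x 60 = 1980
Total: 1980 + 41 = 2021

2021


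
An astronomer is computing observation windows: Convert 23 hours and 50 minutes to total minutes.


Hours: 23
Minutes: 50
Convert hours to minutes: 23 x 60 = 1380
Add remaining minutes: 1380 + 50 = 1430

1430


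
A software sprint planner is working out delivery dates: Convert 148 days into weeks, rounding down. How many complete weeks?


Total days: 148
Days per week: 7
Division: 148 / 7 = 21 remainder 1
Complete weeks: 21
Remaining days: 1

21


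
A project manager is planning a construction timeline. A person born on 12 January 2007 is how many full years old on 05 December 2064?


Birth: 2007-01-12
Reference: 2064-12-05
Year difference: 2064 - 2007 = 57
Has birthday (01-12) occurred by 12-05? Yes
Age in full years: 57

57


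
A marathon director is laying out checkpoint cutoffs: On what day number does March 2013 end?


Month: March
Year: 2013
March is a 31-day month
Total: 31 days

31


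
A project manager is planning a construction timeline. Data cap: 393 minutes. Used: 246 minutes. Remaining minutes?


Total budget: 393 minutes
Time used: 246 minutes
Remaining: 393 - 246 = 147 minutes
Percent used: 62.6%
Percent remaining: 37.4%

147


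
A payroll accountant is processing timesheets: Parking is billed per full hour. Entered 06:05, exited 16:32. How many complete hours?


Start: 06:05
End: 16:32
Hour difference: 16 - 6 = 10 hours
Minute difference: 32 - 5 = 27 minutes
Total minutes: 627
Complete hours: 627 / 60 = 10 (remainder 27)

10


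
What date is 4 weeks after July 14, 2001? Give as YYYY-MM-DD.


Start: 2001-07-14
Weeks to add: 4
Convert to days: 4 x 7 = 28 days
Add 28 days to 2001-07-14
Result: 2001-08-11

2001-08-11


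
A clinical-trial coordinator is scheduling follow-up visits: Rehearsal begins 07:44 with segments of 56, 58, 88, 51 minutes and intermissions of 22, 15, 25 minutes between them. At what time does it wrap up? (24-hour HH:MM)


Start: 07:44 = 464 min from midnight
  after task 1 (56 min): 08:40
  after break (22 min): 09:02
  after task 2 (58 min): 10:00
  after break (15 min): 10:15
  after task 3 (88 min): 11:43
  after break (25 min): 12:08
  after task 4 (51 min): 12:59
Total elapsed: 315 minutes
End time: 12:59

12:59


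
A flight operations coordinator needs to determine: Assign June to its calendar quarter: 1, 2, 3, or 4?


Month: June (month 6)
Q1: January-March (months 1-3)
Q2: April-June (months 4-6)
Q3: July-September (months 7-9)
Q4: October-December (months 10-12)
Month 6 falls in Q2

2


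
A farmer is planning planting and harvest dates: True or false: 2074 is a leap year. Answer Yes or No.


Year: 2074
Divisible by 4? 2074 / 4 = 518.5 -> No
Not divisible by 4, so NOT a leap year

No


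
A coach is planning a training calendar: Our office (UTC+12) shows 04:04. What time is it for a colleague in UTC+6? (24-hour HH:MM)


Local time: 04:04 at UTC+12 (offset 12h)
Target zone: UTC+6 (offset 6h)
Difference: 6 - (12) = -6 hours
Calculation: 4 + (-6) = -2
Wraparound: (-2) mod 24 = 22
Result: 22:04

22:04


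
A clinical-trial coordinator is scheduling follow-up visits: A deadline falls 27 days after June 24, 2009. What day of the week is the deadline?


Start: 2009-06-24 (Wednesday)
Step 1 - find target date: add 27 days
  2009-06-24 + 27 days = 2009-07-21
Step 2 - day of week:
  27 mod 7 = 6
  Wednesday + 6 days -> Tuesday
Result: Tuesday (2009-07-21)

Tuesday


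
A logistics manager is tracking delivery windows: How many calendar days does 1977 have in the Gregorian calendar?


Year: 1977
Check leap year rules:
Divisible by 4? No
1977 is not a leap year
Days: 365

365


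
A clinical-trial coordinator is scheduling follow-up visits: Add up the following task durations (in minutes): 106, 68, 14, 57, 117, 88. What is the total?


Durations: 106, 68, 14, 57, 117, 88
Running sum: 106
+ 68 = 174
+ 14 = 188
+ 57 = 245
+ 117 = 362
+ 88 = 450
Total duration: 450 minutes
That is 7 hours and 30 minutes

450


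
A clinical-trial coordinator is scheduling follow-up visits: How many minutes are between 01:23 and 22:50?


Start time: 01:23 = 83 minutes from midnight
End time: 22:50 = 1370 minutes from midnight
Difference: 1370 - 83 = 1287 minutes
That is 21 hours and 27 minutes

1287


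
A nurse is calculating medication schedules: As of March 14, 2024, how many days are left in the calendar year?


Start: March 14, 2024
End: December 31, 2024
Days left in March: 17
April: 30
May: 31
June: 30
July: 31
... plus remaining months
Sum of remaining months: 275
Total: 17 + 275 = 292

292


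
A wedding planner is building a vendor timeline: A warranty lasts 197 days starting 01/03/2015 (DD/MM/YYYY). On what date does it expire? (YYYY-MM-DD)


Start: 2015-03-01
Adding 197 days
Days remaining in March: 30
After March: 167 days still to add
April 2015: 30 days, 137 remaining
May 2015: 31 days, 106 remaining
June 2015: 30 days, 76 remaining
July 2015: 31 days, 45 remaining
Result: 2015-09-14

2015-09-14


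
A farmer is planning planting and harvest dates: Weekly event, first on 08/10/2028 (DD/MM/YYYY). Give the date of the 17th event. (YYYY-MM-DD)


First occurrence: 2028-10-08 (occurrence 1)
Each occurrence is 7 days after the previous.
Occurrence 17 is 16 weeks after the first.
16 weeks = 112 days
2028-10-08 + 112 days = 2029-01-28

2029-01-28


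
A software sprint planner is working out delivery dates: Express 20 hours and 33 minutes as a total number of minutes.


Hours: 20
Extra minutes: 33
Minutes per hour: 60
Hours to minutes: 20 x 60 = 1200
Total: 1200 + 33 = 1233

1233


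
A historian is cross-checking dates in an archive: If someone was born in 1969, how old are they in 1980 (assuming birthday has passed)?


Birth year: 1969
Current year: 1980
Age = current year - birth year
Age = 1980 - 1969 = 11

11


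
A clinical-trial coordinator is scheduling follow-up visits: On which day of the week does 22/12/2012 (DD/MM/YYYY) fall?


Date: 2012-12-22
January 1, 2012 is a Sunday
Day of year: 357
Offset from Jan 1: 356 days
356 mod 7 = 6
Result: Saturday

Saturday


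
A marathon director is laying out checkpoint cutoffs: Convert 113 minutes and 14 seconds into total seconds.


Minutes: 113
Seconds: 14
Convert minutes to seconds: 113 x 60 = 6780
Add remaining seconds: 6780 + 14 = 6794

6794


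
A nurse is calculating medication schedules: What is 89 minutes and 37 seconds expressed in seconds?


Minutes: 89
Extra seconds: 37
Seconds per minute: 60
Minutes to seconds: 89 x 60 = 5340
Total: 5340 + 37 = 5377

5377


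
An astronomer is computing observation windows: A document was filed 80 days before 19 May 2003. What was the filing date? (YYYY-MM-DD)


Start: 2003-05-19
Subtracting 80 days
Days already passed in May: 19
After going back through May: 61 more days to subtract
April 2003: 30 days, 31 remaining
March 2003 has 31 days, need 31
Result: 2003-02-28

2003-02-28


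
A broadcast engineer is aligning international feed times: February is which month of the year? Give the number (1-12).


Calendar month order:
1. January
2. February <--
3. March
February is month number 2

2


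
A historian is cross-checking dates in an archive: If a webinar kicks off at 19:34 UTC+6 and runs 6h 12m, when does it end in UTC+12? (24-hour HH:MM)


Start: 19:34 in UTC+6
Step 1 - add duration:
  minutes: 34 + 12 = 46
  hours: 19 + 6 + 0 = 25
  end in UTC+6: 01:46
Step 2 - convert UTC+6 -> UTC+12:
  offset difference: 12 - (6) = 6 hours
  1 + (6) = 7 -> mod 24 = 7
Result: 07:46 in UTC+12

07:46


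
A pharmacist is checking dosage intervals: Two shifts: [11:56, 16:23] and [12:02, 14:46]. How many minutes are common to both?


Interval A: [716, 983] minutes from midnight
Interval B: [722, 886] minutes from midnight
Overlap start = max(716, 722) = 722
Overlap end = min(983, 886) = 886
Overlap = 886 - 722 = 164 minutes

164


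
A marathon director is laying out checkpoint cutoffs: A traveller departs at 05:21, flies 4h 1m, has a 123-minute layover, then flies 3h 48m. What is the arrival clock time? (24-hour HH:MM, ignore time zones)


Depart: 05:21
Leg 1: +241 min -> 09:22
Layover: +123 min -> 11:25
Leg 2: +228 min -> 15:13
Total travel: 592 minutes = 9h 52m
Arrival: 15:13

15:13


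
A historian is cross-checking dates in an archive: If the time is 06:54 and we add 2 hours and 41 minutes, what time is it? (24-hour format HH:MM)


Start time: 06:54
Adding: 2 hours 41 minutes
Minutes: 54 + 41 = 95
Minute overflow: 95 >= 60, so carry 1 hour, minutes = 35
Hours: 6 + 2 + 1 = 9
Result: 09:35

09:35


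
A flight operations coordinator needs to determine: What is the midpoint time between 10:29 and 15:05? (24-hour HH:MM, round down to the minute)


Start time: 10:29 = 629 minutes from midnight
End time: 15:05 = 905 minutes from midnight
Sum: 629 + 905 = 1534
Midpoint: 1534 / 2 = 767 minutes
Convert: 767 / 60 = 12 hours, 47 minutes
Result: 12:47

12:47


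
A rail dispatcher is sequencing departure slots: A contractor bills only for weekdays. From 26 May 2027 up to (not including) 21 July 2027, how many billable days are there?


Start: 2027-05-26 (Wednesday)
End (exclusive): 2027-07-21 (Wednesday)
Total calendar days: 56
Full weeks: 56 // 7 = 8 -> 40 weekdays
Remaining 0 days starting on Wednesday:
Total business days: 40 + 0 = 40

40


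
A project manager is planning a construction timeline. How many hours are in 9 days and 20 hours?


Days: 9
Extra hours: 20
Hours per day: 24
Days to hours: 9 x 24 = 216
Total: 216 + 20 = 236

236


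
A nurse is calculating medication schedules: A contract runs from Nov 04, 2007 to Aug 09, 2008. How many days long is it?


Start date: 2007-11-04
End date: 2008-08-09
Nov 2007: +27 days
Dec 2007: +31 days
Jan 2008: +31 days
... (7 more months)
Total: 279 days

279


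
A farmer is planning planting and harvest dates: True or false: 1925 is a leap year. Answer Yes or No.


Year: 1925
Divisible by 4? 1925 / 4 = 481.25 -> No
Not divisible by 4, so NOT a leap year

No


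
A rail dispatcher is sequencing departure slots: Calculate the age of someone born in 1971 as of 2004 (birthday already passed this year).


Birth year: 1971
Current year: 2004
Age = current year - birth year
Age = 2004 - 1971 = 33

33


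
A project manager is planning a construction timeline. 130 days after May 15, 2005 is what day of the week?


Start: 2005-05-15 (Sunday)
Step 1 - find target date: add 130 days
  2005-05-15 + 130 days = 2005-09-22
Step 2 - day of week:
  130 mod 7 = 4
  Sunday + 4 days -> Thursday
Result: Thursday (2005-09-22)

Thursday


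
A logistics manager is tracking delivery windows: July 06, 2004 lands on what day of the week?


Date: 2004-07-06
January 1, 2004 is a Thursday
Day of year: 188
Offset from Jan 1: 187 days
187 mod 7 = 5
Result: Tuesday

Tuesday


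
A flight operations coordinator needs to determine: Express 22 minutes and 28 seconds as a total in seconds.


Minutes: 22
Seconds: 28
Convert minutes to seconds: 22 x 60 = 1320
Add remaining seconds: 1320 + 28 = 1348

1348


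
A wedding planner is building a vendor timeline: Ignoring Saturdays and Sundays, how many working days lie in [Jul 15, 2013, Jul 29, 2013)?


Start: 2013-07-15 (Monday)
End (exclusive): 2013-07-29 (Monday)
Total calendar days: 14
Full weeks: 14 // 7 = 2 -> 10 weekdays
Remaining 0 days starting on Monday:
Total business days: 10 + 0 = 10

10


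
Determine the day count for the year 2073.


Year: 2073
Check leap year rules:
Divisible by 4? No
2073 is not a leap year
Days: 365

365


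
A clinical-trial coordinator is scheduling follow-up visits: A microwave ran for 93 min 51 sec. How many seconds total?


Minutes: 93
Extra seconds: 51
Seconds per minute: 60
Minutes to seconds: 93 x 60 = 5580
Total: 5580 + 51 = 5631

5631


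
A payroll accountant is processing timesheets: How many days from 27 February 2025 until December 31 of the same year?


Start: February 27, 2025
End: December 31, 2025
Days left in February: 1
March: 31
April: 30
May: 31
June: 30
... plus remaining months
Sum of remaining months: 306
Total: 1 + 306 = 307

307


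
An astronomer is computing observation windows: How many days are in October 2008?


Month: October
Year: 2008
October is a 31-day month
Total: 31 days

31


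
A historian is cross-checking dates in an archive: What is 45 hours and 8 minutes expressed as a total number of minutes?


Hours: 45
Minutes: 8
Convert hours to minutes: 45 x 60 = 2700
Add remaining minutes: 2700 + 8 = 2708

2708


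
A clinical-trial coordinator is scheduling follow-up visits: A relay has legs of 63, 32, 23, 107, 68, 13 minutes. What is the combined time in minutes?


Durations: 63, 32, 23, 107, 68, 13
Running sum: 63
+ 32 = 95
+ 23 = 118
+ 107 = 225
+ 68 = 293
+ 13 = 306
Total duration: 306 minutes
That is 5 hours and 6 minutes

306


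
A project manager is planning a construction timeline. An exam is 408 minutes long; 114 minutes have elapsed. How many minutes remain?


Total budget: 408 minutes
Time used: 114 minutes
Remaining: 408 - 114 = 294 minutes
Percent used: 27.9%
Percent remaining: 72.1%

294


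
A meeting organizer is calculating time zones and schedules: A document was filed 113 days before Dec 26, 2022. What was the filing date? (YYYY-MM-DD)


Start: 2022-12-26
Subtracting 113 days
Days already passed in December: 26
After going back through December: 87 more days to subtract
November 2022: 30 days, 57 remaining
October 2022: 31 days, 26 remaining
September 2022 has 30 days, need 26
Result: 2022-09-04

2022-09-04


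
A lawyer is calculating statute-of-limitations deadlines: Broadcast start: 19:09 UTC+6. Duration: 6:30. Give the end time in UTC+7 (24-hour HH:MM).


Start: 19:09 in UTC+6
Step 1 - add duration:
  minutes: 9 + 30 = 39
  hours: 19 + 6 + 0 = 25
  end in UTC+6: 01:39
Step 2 - convert UTC+6 -> UTC+7:
  offset difference: 7 - (6) = 1 hours
  1 + (1) = 2 -> mod 24 = 2
Result: 02:39 in UTC+7

02:39


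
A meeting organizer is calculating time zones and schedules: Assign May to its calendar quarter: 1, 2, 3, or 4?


Month: May (month 5)
Q1: January-March (months 1-3)
Q2: April-June (months 4-6)
Q3: July-September (months 7-9)
Q4: October-December (months 10-12)
Month 5 falls in Q2

2


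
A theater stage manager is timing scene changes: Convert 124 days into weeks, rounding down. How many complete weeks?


Total days: 124
Days per week: 7
Division: 124 / 7 = 17 remainder 5
Complete weeks: 17
Remaining days: 5

17


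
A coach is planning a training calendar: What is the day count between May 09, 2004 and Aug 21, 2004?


Start date: 2004-05-09
End date: 2004-08-21
May 2004: +23 days
Jun 2004: +30 days
Jul 2004: +31 days
Aug 2004: +20 days
Total: 104 days

104


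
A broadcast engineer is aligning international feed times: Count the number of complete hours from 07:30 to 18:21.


Start: 07:30
End: 18:21
Hour difference: 18 - 7 = 11 hours
Minute difference: 21 - 30 = -9 minutes
Total minutes: 651
Complete hours: 651 / 60 = 10 (remainder 51)

10


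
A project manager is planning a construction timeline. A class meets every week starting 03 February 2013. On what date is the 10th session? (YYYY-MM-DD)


First occurrence: 2013-02-03 (occurrence 1)
Each occurrence is 7 days after the previous.
Occurrence 10 is 9 weeks after the first.
9 weeks = 63 days
2013-02-03 + 63 days = 2013-04-07

2013-04-07


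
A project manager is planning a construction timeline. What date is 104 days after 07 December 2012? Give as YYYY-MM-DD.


Start: 2012-12-07
Adding 104 days
Days remaining in December: 24
After December: 80 days still to add
January 2013: 31 days, 49 remaining
February 2013: 28 days, 21 remaining
March 2013 has 31 days, need 21
Result: 2013-03-21

2013-03-21


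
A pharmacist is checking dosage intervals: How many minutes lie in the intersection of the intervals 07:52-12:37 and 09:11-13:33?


Interval A: [472, 757] minutes from midnight
Interval B: [551, 813] minutes from midnight
Overlap start = max(472, 551) = 551
Overlap end = min(757, 813) = 757
Overlap = 757 - 551 = 206 minutes

206


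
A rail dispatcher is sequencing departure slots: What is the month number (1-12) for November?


Calendar month order:
10. October
11. November <--
12. December
November is month number 11

11


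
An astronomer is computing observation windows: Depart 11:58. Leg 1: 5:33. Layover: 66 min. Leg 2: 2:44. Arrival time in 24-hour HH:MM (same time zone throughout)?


Depart: 11:58
Leg 1: +333 min -> 17:31
Layover: +66 min -> 18:37
Leg 2: +164 min -> 21:21
Total travel: 563 minutes = 9h 23m
Arrival: 21:21

21:21


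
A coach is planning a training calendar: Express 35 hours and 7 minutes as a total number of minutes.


Hours: 35
Extra minutes: 7
Minutes per hour: 60
Hours to minutes: 35 x 60 = 2100
Total: 2100 + 7 = 2107

2107


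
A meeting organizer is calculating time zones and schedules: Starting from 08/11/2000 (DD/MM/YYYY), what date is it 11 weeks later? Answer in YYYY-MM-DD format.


Start: 2000-11-08
Weeks to add: 11
Convert to days: 11 x 7 = 77 days
Add 77 days to 2000-11-08
Result: 2001-01-24

2001-01-24


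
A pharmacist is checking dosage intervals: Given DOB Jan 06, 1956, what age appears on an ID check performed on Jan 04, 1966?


Birth: 1956-01-06
Reference: 1966-01-04
Year difference: 1966 - 1956 = 10
Has birthday (01-06) occurred by 01-04? No
Birthday not yet reached this year -> subtract 1
Age in full years: 9

9


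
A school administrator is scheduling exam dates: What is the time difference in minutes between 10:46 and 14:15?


Start time: 10:46 = 646 minutes from midnight
End time: 14:15 = 855 minutes from midnight
Difference: 855 - 646 = 209 minutes
That is 3 hours and 29 minutes

209


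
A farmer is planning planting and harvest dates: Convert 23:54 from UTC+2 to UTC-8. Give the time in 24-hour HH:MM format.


Local time: 23:54 at UTC+2 (offset 2h)
Target zone: UTC-8 (offset -8h)
Difference: -8 - (2) = -10 hours
Calculation: 23 + (-10) = 13
Result: 13:54

13:54


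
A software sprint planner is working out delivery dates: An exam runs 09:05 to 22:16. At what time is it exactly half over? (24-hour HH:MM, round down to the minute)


Start time: 09:05 = 545 minutes from midnight
End time: 22:16 = 1336 minutes from midnight
Sum: 545 + 1336 = 1881
Midpoint: 1881 / 2 = 940 minutes
Convert: 940 / 60 = 15 hours, 40 minutes
Result: 15:40

15:40


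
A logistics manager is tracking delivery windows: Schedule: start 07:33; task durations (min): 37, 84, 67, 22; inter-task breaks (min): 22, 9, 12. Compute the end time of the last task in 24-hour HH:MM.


Start: 07:33 = 453 min from midnight
  after task 1 (37 min): 08:10
  after break (22 min): 08:32
  after task 2 (84 min): 09:56
  after break (9 min): 10:05
  after task 3 (67 min): 11:12
  after break (12 min): 11:24
  after task 4 (22 min): 11:46
Total elapsed: 253 minutes
End time: 11:46

11:46


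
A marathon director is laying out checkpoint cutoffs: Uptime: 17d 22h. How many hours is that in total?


Days: 17
Extra hours: 22
Hours per day: 24
Days to hours: 17 x 24 = 408
Total: 408 + 22 = 430

430


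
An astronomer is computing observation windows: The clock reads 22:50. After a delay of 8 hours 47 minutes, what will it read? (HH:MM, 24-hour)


Start time: 22:50
Adding: 8 hours 47 minutes
Minutes: 50 + 47 = 97
Minute overflow: 97 >= 60, so carry 1 hour, minutes = 37
Hours: 22 + 8 + 1 = 31
Hour wraparound: 31 mod 24 = 7
Result: 07:37

07:37


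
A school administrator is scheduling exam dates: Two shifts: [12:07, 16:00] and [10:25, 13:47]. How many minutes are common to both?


Interval A: [727, 960] minutes from midnight
Interval B: [625, 827] minutes from midnight
Overlap start = max(727, 625) = 727
Overlap end = min(960, 827) = 827
Overlap = 827 - 727 = 100 minutes

100


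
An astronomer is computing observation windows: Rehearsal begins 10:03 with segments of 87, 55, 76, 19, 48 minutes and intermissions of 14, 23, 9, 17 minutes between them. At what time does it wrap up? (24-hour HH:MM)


Start: 10:03 = 603 min from midnight
  after task 1 (87 min): 11:30
  after break (14 min): 11:44
  after task 2 (55 min): 12:39
  after break (23 min): 13:02
  after task 3 (76 min): 14:18
  after break (9 min): 14:27
  after task 4 (19 min): 14:46
  after break (17 min): 15:03
  after task 5 (48 min): 15:51
Total elapsed: 348 minutes
End time: 15:51

15:51


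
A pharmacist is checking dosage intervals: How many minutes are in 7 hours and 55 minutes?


Hours: 7
Extra minutes: 55
Minutes per hour: 60
Hours to minutes: 7 x 60 = 420
Total: 420 + 55 = 475

475


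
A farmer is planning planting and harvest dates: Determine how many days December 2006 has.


Month: December
Year: 2006
December is a 31-day month
Total: 31 days

31


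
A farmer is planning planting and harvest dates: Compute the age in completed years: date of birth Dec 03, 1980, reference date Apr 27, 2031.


Birth: 1980-12-03
Reference: 2031-04-27
Year difference: 2031 - 1980 = 51
Has birthday (12-03) occurred by 04-27? No
Birthday not yet reached this year -> subtract 1
Age in full years: 50

50


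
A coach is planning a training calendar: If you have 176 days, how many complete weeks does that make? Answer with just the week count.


Total days: 176
Days per week: 7
Division: 176 / 7 = 25 remainder 1
Complete weeks: 25
Remaining days: 1

25
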